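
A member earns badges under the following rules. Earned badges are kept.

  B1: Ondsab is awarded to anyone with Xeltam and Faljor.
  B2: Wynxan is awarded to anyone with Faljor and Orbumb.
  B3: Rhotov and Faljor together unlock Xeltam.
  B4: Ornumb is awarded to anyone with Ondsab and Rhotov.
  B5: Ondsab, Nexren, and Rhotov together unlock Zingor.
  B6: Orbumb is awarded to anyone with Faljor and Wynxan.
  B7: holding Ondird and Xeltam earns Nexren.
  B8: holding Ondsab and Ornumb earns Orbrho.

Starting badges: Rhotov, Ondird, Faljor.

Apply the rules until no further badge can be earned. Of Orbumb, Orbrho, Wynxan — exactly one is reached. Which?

With Rhotov and Faljor, Xeltam is earned (B3).
With Xeltam and Faljor, Ondsab is earned (B1).
With Ondsab and Rhotov, Ornumb is earned (B4).
With Ondsab and Ornumb, Orbrho is earned (B8).
Wynxan would need Faljor and Orbumb (B2), but Orbumb is never earned. Orbumb would need Faljor and Wynxan (B6), but Wynxan is never earned.

Orbrho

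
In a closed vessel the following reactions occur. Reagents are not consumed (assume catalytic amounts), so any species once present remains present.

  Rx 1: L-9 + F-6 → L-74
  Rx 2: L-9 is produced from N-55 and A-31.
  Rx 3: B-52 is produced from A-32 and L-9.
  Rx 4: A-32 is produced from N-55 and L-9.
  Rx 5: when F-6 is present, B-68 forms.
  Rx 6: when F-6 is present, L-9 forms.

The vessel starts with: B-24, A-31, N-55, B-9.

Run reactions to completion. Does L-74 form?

No

L-74 would need L-9 and F-6 (Rx 1), but F-6 never forms.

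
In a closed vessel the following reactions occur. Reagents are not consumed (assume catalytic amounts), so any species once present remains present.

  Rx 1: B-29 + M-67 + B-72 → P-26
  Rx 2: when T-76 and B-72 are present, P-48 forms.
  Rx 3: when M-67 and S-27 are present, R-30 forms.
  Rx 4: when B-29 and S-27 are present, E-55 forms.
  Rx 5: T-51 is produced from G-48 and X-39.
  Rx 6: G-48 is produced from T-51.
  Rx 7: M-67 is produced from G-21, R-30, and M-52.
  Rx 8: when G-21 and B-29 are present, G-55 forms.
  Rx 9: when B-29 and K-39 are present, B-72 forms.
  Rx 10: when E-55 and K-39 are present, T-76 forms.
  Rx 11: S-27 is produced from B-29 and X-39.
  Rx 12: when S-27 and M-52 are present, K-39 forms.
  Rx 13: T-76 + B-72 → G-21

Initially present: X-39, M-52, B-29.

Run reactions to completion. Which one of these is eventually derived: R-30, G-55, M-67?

G-55

B-29 and X-39 present → S-27 forms (Rx 11).
B-29 and S-27 present → E-55 forms (Rx 4).
S-27 and M-52 present → K-39 forms (Rx 12).
B-29 and K-39 present → B-72 forms (Rx 9).
E-55 and K-39 present → T-76 forms (Rx 10).
T-76 and B-72 present → G-21 forms (Rx 13).
G-21 and B-29 present → G-55 forms (Rx 8).
R-30 would need M-67 and S-27 (Rx 3), but M-67 never forms. M-67 would need G-21, R-30, and M-52 (Rx 7), but R-30 never forms.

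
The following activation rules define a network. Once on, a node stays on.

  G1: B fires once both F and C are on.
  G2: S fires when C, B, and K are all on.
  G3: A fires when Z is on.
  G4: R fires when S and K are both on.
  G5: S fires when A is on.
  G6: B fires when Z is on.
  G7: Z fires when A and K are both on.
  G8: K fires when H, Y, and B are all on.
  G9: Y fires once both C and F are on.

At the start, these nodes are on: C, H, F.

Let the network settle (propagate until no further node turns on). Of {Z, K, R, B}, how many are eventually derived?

3

G1: F and C on → B on.
C and F are on, so Y fires (G9).
G8: H, Y, and B on → K on.
G2: C, B, and K on → S on.
G4: S and K on → R on.
Z would need A and K (G7), but A never turns on.
K: reached.
R: reached.
B: reached.
Reached: K, R, and B — 3 of the 4.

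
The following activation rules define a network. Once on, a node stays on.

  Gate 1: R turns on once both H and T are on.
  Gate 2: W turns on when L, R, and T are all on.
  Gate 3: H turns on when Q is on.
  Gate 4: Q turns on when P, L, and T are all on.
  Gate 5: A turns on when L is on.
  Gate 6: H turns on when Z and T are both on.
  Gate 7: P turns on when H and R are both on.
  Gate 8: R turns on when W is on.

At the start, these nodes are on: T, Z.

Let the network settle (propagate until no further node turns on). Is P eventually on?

Yes

Gate 6: Z and T on → H on.
Gate 1: H and T on → R on.
H and R are on, so P turns on (Gate 7).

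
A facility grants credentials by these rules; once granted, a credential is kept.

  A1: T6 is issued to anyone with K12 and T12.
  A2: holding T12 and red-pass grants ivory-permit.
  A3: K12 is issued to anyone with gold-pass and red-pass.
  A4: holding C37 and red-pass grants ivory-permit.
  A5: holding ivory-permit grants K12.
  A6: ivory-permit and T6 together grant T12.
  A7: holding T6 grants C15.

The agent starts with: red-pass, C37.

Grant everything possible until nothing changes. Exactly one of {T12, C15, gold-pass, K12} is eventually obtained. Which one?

Holding C37 and red-pass grants ivory-permit (A4).
Holding ivory-permit grants K12 (A5).
C15 would need T6 (A7), but T6 is never granted. T12 would need ivory-permit and T6 (A6), but T6 is never granted. No rule produces gold-pass, and it is not given.

K12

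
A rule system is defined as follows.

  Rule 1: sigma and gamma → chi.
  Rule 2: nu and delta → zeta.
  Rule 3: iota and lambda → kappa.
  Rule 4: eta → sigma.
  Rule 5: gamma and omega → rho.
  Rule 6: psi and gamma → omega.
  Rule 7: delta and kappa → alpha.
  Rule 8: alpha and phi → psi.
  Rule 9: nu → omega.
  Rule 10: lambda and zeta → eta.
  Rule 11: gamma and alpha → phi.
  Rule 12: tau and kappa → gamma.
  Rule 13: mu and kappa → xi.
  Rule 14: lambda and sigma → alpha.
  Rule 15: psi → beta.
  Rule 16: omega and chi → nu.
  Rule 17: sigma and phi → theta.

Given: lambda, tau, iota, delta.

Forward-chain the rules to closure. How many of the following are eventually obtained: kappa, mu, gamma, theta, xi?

2

From iota and lambda, Rule 3 gives kappa.
From tau and kappa, Rule 12 gives gamma.
kappa: reached.
No rule produces mu, and it is not given.
gamma: reached.
theta would need sigma and phi (Rule 17), but sigma is never established.
xi would need mu and kappa (Rule 13), but mu is never established.
Reached: kappa and gamma — 2 of the 5.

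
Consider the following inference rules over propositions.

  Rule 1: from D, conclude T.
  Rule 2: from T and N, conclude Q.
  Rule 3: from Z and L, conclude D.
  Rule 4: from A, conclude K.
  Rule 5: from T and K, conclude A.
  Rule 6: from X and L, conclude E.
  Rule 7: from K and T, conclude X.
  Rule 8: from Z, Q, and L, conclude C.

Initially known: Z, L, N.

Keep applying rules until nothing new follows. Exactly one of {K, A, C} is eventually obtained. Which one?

C

Z and L hold, so D follows (Rule 3).
From D, Rule 1 gives T.
T and N hold, so Q follows (Rule 2).
From Z, Q, and L, Rule 8 gives C.
K would need A (Rule 4), but A is never established. A would need T and K (Rule 5), but K is never established.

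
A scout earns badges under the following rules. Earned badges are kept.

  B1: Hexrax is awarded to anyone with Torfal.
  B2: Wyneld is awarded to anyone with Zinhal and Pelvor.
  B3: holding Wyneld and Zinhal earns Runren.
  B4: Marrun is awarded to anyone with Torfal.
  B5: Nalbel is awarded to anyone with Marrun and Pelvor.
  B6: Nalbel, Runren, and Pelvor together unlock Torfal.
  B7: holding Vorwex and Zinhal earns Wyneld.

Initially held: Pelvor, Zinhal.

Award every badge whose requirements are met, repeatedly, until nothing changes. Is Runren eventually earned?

With Zinhal and Pelvor, Wyneld is earned (B2).
With Wyneld and Zinhal, Runren is earned (B3).

Yes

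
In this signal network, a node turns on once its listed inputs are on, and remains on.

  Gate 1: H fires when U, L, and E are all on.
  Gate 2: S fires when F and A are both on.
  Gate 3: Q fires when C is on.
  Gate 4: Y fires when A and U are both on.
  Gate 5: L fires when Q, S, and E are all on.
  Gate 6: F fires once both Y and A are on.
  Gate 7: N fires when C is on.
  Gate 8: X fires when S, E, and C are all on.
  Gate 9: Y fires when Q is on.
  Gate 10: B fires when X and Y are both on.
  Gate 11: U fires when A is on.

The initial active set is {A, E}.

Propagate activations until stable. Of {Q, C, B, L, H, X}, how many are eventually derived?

Q would need C (Gate 3), but C never turns on.
No rule produces C, and it is not given.
B would need X and Y (Gate 10), but X never turns on.
L would need Q, S, and E (Gate 5), but Q never turns on.
H would need U, L, and E (Gate 1), but L never turns on.
X would need S, E, and C (Gate 8), but C never turns on.
None of the 6 are reached.

0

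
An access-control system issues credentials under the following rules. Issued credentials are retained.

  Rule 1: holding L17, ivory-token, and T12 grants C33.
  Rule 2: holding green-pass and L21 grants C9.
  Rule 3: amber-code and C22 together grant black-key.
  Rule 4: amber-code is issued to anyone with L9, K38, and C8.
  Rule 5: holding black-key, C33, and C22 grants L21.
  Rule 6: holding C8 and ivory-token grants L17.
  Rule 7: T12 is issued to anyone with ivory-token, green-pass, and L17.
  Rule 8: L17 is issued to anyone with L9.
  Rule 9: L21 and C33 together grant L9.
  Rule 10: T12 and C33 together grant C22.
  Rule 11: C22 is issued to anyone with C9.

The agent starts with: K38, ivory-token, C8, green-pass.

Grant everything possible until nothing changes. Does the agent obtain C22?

Holding C8 and ivory-token grants L17 (Rule 6).
Holding ivory-token, green-pass, and L17 grants T12 (Rule 7).
Holding L17, ivory-token, and T12 grants C33 (Rule 1).
Holding T12 and C33 grants C22 (Rule 10).

Yes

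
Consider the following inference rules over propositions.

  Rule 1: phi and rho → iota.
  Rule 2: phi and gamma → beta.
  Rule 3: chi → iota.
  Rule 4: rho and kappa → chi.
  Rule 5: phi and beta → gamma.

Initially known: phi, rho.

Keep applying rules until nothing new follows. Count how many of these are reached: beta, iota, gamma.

From phi and rho, Rule 1 gives iota.
beta would need phi and gamma (Rule 2), but gamma is never established.
iota: reached.
gamma would need phi and beta (Rule 5), but beta is never established.
Reached: iota — 1 of the 3.

1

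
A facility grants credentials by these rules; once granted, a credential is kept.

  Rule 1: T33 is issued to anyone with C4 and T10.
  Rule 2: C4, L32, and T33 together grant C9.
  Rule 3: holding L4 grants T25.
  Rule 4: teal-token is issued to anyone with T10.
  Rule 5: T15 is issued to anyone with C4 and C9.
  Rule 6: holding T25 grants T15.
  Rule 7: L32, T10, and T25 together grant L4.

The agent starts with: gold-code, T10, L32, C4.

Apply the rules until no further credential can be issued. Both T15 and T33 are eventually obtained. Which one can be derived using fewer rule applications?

T33

T33: Holding C4 and T10 grants T33 (Rule 1). [1 rule application]
T15: Holding C4 and T10 grants T33 (Rule 1). Holding C4, L32, and T33 grants C9 (Rule 2). Holding C4 and C9 grants T15 (Rule 5). [3 rule applications]
T33 needs fewer.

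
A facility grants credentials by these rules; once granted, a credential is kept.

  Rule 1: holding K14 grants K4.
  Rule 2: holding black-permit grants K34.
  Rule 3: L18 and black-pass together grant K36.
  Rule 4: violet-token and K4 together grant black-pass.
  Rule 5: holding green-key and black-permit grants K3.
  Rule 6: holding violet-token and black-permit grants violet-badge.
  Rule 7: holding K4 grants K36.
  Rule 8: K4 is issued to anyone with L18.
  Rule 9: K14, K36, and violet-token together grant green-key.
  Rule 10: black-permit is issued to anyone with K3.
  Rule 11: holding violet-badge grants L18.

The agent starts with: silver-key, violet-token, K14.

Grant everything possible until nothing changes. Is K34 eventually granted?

K34 would need black-permit (Rule 2), but black-permit is never granted.

No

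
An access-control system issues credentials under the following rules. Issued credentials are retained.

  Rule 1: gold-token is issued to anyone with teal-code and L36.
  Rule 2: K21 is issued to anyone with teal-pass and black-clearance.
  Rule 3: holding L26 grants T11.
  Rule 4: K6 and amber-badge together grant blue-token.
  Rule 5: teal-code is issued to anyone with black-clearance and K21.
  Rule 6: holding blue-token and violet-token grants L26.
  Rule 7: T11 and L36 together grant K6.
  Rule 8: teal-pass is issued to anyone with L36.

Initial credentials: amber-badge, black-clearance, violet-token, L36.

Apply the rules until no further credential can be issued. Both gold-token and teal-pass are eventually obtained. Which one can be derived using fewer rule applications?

teal-pass: Holding L36 grants teal-pass (Rule 8). [1 rule application]
gold-token: Holding L36 grants teal-pass (Rule 8). Holding teal-pass and black-clearance grants K21 (Rule 2). Holding black-clearance and K21 grants teal-code (Rule 5). Holding teal-code and L36 grants gold-token (Rule 1). [4 rule applications]
teal-pass needs fewer.

teal-pass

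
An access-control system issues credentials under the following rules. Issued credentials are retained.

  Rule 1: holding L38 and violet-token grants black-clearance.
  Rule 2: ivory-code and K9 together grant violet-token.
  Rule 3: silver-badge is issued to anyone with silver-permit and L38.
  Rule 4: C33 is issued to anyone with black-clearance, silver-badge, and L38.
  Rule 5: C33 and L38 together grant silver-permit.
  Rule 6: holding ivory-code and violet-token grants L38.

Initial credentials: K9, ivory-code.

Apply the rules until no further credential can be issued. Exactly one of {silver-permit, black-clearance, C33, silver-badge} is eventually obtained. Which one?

black-clearance

Holding ivory-code and K9 grants violet-token (Rule 2).
Holding ivory-code and violet-token grants L38 (Rule 6).
Holding L38 and violet-token grants black-clearance (Rule 1).
C33 would need black-clearance, silver-badge, and L38 (Rule 4), but silver-badge is never granted. silver-permit would need C33 and L38 (Rule 5), but C33 is never granted. silver-badge would need silver-permit and L38 (Rule 3), but silver-permit is never granted.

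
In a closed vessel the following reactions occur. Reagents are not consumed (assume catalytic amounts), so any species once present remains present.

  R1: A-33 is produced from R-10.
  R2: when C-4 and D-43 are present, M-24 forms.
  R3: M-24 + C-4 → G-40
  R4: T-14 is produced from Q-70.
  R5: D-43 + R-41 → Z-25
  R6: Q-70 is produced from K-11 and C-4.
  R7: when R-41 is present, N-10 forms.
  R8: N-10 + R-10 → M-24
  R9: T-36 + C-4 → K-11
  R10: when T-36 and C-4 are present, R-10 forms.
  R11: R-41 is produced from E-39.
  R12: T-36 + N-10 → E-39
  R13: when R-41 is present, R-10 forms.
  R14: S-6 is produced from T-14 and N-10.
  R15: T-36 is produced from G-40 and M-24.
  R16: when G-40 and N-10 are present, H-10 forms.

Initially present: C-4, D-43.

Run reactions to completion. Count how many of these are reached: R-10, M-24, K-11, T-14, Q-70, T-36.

C-4 and D-43 present → M-24 forms (R2).
M-24 and C-4 present → G-40 forms (R3).
G-40 and M-24 present → T-36 forms (R15).
T-36 and C-4 present → K-11 forms (R9).
T-36 and C-4 present → R-10 forms (R10).
K-11 and C-4 present → Q-70 forms (R6).
Q-70 present → T-14 forms (R4).
R-10: reached.
M-24: reached.
K-11: reached.
T-14: reached.
Q-70: reached.
T-36: reached.
All 6 are reached.

6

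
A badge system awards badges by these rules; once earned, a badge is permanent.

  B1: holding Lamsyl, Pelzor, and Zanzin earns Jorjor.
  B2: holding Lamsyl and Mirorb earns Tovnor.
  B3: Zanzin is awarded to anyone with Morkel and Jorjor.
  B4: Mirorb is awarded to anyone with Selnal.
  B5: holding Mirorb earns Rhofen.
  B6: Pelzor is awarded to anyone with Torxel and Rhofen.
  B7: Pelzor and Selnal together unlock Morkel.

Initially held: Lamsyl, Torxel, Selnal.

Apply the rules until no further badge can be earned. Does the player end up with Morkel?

Yes

With Selnal, Mirorb is earned (B4).
With Mirorb, Rhofen is earned (B5).
With Torxel and Rhofen, Pelzor is earned (B6).
With Pelzor and Selnal, Morkel is earned (B7).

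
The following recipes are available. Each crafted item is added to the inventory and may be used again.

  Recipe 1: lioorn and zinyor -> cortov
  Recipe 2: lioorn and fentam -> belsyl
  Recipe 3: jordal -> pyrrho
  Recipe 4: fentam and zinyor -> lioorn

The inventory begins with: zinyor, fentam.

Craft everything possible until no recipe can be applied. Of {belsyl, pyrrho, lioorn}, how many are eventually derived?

2

Using Recipe 4, fentam and zinyor make lioorn.
Using Recipe 2, lioorn and fentam make belsyl.
belsyl: reached.
pyrrho would need jordal (Recipe 3), but jordal is never obtained.
lioorn: reached.
Reached: belsyl and lioorn — 2 of the 3.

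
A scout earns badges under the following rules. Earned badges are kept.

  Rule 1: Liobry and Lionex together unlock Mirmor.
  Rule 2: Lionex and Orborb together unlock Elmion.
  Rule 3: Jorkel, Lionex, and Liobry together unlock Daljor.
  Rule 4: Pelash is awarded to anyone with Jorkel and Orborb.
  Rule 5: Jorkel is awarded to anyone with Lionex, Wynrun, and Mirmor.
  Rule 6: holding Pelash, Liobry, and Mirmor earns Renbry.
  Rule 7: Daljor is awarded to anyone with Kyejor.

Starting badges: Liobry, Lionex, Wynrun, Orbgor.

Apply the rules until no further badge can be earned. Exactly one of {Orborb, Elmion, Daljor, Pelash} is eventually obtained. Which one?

With Liobry and Lionex, Mirmor is earned (Rule 1).
With Lionex, Wynrun, and Mirmor, Jorkel is earned (Rule 5).
With Jorkel, Lionex, and Liobry, Daljor is earned (Rule 3).
Elmion would need Lionex and Orborb (Rule 2), but Orborb is never earned. Pelash would need Jorkel and Orborb (Rule 4), but Orborb is never earned. No rule produces Orborb, and it is not given.

Daljor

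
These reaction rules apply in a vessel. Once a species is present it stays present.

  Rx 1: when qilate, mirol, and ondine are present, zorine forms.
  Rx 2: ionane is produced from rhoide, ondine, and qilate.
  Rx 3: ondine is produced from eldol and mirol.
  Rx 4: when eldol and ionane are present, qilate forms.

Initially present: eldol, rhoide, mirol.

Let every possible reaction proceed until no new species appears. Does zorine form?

No

zorine would need qilate, mirol, and ondine (Rx 1), but qilate never forms.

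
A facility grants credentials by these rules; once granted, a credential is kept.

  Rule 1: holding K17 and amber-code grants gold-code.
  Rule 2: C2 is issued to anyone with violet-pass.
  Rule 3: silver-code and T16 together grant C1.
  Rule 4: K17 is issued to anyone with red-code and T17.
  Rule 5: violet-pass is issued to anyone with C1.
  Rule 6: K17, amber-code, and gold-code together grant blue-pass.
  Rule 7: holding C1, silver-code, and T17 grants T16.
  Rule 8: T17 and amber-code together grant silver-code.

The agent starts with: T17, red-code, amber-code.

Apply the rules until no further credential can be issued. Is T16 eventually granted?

T16 would need C1, silver-code, and T17 (Rule 7), but C1 is never granted.

No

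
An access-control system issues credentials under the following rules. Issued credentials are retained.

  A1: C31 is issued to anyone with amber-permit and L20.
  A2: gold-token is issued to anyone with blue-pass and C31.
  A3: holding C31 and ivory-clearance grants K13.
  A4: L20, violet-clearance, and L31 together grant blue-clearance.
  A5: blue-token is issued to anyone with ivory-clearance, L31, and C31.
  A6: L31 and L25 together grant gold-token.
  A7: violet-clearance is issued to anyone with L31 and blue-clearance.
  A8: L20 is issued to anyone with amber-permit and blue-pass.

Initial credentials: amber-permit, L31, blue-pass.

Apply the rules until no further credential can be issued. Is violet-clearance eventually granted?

No

violet-clearance would need L31 and blue-clearance (A7), but blue-clearance is never granted.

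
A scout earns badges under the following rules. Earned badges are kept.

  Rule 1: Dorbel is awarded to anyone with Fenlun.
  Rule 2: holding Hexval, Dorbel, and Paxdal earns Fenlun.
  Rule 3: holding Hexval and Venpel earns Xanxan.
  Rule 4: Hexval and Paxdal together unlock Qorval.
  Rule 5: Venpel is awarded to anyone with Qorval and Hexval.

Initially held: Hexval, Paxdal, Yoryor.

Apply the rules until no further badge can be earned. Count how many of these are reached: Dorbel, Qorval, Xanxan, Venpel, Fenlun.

3

With Hexval and Paxdal, Qorval is earned (Rule 4).
With Qorval and Hexval, Venpel is earned (Rule 5).
With Hexval and Venpel, Xanxan is earned (Rule 3).
Dorbel would need Fenlun (Rule 1), but Fenlun is never earned.
Qorval: reached.
Xanxan: reached.
Venpel: reached.
Fenlun would need Hexval, Dorbel, and Paxdal (Rule 2), but Dorbel is never earned.
Reached: Qorval, Xanxan, and Venpel — 3 of the 5.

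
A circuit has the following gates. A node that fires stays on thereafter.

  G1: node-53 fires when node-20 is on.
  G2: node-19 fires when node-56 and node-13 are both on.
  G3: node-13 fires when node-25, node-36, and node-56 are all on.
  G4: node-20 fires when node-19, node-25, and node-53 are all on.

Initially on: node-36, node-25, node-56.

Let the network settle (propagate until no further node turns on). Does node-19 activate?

Yes

node-25, node-36, and node-56 are on, so node-13 fires (G3).
node-56 and node-13 are on, so node-19 fires (G2).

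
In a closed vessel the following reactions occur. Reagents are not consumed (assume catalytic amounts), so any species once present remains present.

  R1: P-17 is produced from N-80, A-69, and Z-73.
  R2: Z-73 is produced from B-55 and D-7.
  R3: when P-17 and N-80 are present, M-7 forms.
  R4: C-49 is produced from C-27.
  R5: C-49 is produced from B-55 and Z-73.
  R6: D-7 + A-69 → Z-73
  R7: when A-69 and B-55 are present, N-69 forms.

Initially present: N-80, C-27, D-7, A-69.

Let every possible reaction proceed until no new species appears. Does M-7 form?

Yes

D-7 and A-69 present → Z-73 forms (R6).
N-80, A-69, and Z-73 present → P-17 forms (R1).
P-17 and N-80 present → M-7 forms (R3).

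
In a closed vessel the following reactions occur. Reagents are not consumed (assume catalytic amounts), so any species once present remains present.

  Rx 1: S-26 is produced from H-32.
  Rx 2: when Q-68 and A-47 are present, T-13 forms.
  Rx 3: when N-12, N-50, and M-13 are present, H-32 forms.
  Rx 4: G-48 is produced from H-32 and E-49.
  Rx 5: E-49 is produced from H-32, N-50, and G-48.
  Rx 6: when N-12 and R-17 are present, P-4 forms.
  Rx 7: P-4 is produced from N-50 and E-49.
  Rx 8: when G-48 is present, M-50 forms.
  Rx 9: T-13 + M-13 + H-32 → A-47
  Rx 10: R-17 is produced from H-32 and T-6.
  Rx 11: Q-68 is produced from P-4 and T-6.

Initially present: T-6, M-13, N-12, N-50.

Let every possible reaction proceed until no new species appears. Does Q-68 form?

Yes

N-12, N-50, and M-13 present → H-32 forms (Rx 3).
H-32 and T-6 present → R-17 forms (Rx 10).
N-12 and R-17 present → P-4 forms (Rx 6).
P-4 and T-6 present → Q-68 forms (Rx 11).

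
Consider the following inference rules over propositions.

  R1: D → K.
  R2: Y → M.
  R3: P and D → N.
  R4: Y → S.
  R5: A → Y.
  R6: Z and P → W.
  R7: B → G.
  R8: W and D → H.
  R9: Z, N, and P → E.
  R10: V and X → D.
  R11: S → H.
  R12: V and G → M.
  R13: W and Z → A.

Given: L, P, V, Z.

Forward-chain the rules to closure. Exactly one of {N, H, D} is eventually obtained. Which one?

H

Z and P hold, so W follows (R6).
From W and Z, R13 gives A.
A holds, so Y follows (R5).
From Y, R4 gives S.
S holds, so H follows (R11).
N would need P and D (R3), but D is never established. D would need V and X (R10), but X is never established.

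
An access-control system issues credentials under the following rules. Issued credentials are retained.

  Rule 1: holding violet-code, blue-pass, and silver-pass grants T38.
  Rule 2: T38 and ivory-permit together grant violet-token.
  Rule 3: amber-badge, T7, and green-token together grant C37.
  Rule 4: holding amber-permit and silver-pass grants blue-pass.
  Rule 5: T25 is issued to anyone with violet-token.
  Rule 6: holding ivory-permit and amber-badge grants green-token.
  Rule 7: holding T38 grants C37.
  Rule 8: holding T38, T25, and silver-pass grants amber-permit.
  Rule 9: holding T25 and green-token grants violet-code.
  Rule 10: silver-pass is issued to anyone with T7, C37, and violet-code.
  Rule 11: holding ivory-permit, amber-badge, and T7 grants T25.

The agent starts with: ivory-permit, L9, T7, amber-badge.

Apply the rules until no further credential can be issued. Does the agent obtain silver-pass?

Holding ivory-permit, amber-badge, and T7 grants T25 (Rule 11).
Holding ivory-permit and amber-badge grants green-token (Rule 6).
Holding T25 and green-token grants violet-code (Rule 9).
Holding amber-badge, T7, and green-token grants C37 (Rule 3).
Holding T7, C37, and violet-code grants silver-pass (Rule 10).

Yes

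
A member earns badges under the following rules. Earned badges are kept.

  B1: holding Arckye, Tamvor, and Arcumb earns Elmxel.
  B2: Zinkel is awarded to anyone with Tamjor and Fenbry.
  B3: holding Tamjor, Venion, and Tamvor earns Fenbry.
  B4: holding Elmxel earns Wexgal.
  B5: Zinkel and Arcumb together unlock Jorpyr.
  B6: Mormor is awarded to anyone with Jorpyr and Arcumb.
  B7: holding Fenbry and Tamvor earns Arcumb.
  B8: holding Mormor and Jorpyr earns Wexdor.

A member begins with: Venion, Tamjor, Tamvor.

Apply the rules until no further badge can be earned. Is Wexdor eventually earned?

Yes

With Tamjor, Venion, and Tamvor, Fenbry is earned (B3).
With Fenbry and Tamvor, Arcumb is earned (B7).
With Tamjor and Fenbry, Zinkel is earned (B2).
With Zinkel and Arcumb, Jorpyr is earned (B5).
With Jorpyr and Arcumb, Mormor is earned (B6).
With Mormor and Jorpyr, Wexdor is earned (B8).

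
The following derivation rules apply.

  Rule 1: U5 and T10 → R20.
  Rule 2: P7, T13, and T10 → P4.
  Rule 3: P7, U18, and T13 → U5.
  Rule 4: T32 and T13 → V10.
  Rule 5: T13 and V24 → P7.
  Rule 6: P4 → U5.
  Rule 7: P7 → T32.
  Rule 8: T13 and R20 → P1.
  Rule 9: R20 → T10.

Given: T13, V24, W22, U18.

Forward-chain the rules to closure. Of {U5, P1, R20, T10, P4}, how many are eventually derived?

T13 and V24 hold, so P7 follows (Rule 5).
P7, U18, and T13 hold, so U5 follows (Rule 3).
U5: reached.
P1 would need T13 and R20 (Rule 8), but R20 is never established.
R20 would need U5 and T10 (Rule 1), but T10 is never established.
T10 would need R20 (Rule 9), but R20 is never established.
P4 would need P7, T13, and T10 (Rule 2), but T10 is never established.
Reached: U5 — 1 of the 5.

1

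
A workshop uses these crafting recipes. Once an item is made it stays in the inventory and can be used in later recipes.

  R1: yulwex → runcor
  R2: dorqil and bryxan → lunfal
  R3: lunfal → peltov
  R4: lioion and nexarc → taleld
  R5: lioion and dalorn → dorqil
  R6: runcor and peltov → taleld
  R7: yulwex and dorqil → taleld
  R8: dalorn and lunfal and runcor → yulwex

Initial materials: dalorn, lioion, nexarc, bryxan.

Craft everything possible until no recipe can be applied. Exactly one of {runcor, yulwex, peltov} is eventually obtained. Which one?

Using R5, lioion and dalorn make dorqil.
dorqil and bryxan → lunfal (R2).
Using R3, lunfal makes peltov.
yulwex would need dalorn, lunfal, and runcor (R8), but runcor is never obtained. runcor would need yulwex (R1), but yulwex is never obtained.

peltov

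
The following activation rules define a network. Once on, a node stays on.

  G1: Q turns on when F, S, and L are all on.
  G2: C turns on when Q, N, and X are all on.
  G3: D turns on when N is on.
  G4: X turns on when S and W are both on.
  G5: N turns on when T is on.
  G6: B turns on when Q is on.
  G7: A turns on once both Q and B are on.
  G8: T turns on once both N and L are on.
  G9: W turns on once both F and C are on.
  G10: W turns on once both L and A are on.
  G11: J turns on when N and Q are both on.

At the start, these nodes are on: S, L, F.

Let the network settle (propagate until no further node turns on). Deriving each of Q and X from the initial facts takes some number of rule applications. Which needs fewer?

Q: G1: F, S, and L on → Q on. [1 rule application]
X: G1: F, S, and L on → Q on. G6: Q on → B on. G7: Q and B on → A on. L and A are on, so W turns on (G10). G4: S and W on → X on. [5 rule applications]
Q needs fewer.

Q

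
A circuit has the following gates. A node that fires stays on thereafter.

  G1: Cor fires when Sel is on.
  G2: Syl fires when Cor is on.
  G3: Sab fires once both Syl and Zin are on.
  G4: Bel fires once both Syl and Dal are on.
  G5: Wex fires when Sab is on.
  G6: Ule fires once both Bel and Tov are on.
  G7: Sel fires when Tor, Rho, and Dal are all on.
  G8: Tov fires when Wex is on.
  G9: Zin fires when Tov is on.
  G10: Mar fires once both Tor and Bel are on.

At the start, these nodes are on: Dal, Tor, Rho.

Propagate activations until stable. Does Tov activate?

Tov would need Wex (G8), but Wex never turns on.

No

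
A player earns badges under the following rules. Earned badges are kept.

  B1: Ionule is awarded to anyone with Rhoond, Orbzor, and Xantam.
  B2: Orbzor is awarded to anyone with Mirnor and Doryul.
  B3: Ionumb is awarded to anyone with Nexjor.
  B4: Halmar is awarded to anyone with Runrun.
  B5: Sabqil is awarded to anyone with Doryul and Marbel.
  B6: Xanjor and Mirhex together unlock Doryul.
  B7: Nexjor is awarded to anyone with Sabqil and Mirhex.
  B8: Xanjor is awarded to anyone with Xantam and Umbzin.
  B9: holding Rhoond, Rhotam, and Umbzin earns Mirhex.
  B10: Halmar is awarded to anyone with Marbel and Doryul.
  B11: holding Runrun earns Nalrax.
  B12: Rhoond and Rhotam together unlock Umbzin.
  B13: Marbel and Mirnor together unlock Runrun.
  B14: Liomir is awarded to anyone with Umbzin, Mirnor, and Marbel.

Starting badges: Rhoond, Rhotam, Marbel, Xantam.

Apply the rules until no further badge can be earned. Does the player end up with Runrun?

Runrun would need Marbel and Mirnor (B13), but Mirnor is never earned.

No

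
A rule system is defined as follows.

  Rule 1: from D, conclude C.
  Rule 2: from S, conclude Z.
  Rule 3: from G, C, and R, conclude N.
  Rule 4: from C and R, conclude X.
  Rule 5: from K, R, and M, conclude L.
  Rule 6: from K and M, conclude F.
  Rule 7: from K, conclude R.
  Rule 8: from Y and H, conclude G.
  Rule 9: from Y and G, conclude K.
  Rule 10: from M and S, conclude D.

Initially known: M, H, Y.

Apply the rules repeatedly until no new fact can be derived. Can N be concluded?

No

N would need G, C, and R (Rule 3), but C is never established.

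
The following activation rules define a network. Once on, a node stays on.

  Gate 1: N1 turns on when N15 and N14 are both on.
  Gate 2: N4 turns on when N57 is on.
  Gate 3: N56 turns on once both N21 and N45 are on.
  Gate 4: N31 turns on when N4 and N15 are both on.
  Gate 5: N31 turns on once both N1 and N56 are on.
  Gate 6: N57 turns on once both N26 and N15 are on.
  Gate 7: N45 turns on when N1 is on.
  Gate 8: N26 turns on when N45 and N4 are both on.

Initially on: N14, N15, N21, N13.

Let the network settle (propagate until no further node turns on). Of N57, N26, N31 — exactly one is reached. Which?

Gate 1: N15 and N14 on → N1 on.
Gate 7: N1 on → N45 on.
Gate 3: N21 and N45 on → N56 on.
Gate 5: N1 and N56 on → N31 on.
N57 would need N26 and N15 (Gate 6), but N26 never turns on. N26 would need N45 and N4 (Gate 8), but N4 never turns on.

N31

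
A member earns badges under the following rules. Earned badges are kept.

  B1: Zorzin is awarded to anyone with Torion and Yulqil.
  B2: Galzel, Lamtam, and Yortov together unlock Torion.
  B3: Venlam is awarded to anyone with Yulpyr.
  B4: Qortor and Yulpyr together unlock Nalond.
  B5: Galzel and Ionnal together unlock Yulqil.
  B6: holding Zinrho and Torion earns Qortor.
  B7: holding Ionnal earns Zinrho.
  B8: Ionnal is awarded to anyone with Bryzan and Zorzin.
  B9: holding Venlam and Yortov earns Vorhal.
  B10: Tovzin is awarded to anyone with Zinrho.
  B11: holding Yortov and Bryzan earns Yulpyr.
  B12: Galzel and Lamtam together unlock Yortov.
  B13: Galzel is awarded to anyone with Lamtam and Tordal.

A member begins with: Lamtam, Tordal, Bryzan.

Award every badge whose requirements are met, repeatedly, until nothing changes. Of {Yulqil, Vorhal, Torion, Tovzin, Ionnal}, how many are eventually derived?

With Lamtam and Tordal, Galzel is earned (B13).
With Galzel and Lamtam, Yortov is earned (B12).
With Galzel, Lamtam, and Yortov, Torion is earned (B2).
With Yortov and Bryzan, Yulpyr is earned (B11).
With Yulpyr, Venlam is earned (B3).
With Venlam and Yortov, Vorhal is earned (B9).
Yulqil would need Galzel and Ionnal (B5), but Ionnal is never earned.
Vorhal: reached.
Torion: reached.
Tovzin would need Zinrho (B10), but Zinrho is never earned.
Ionnal would need Bryzan and Zorzin (B8), but Zorzin is never earned.
Reached: Vorhal and Torion — 2 of the 5.

2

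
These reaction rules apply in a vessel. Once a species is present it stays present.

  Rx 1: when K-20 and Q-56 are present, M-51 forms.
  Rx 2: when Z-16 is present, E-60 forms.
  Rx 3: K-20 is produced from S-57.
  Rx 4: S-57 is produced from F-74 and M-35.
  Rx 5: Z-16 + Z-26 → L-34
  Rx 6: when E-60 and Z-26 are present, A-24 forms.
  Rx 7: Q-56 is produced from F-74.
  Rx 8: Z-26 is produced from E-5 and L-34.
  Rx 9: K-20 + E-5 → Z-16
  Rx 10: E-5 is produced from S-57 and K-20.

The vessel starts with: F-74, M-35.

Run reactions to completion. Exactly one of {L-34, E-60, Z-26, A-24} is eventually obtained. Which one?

E-60

F-74 and M-35 present → S-57 forms (Rx 4).
S-57 present → K-20 forms (Rx 3).
S-57 and K-20 present → E-5 forms (Rx 10).
K-20 and E-5 present → Z-16 forms (Rx 9).
Z-16 present → E-60 forms (Rx 2).
L-34 would need Z-16 and Z-26 (Rx 5), but Z-26 never forms. A-24 would need E-60 and Z-26 (Rx 6), but Z-26 never forms. Z-26 would need E-5 and L-34 (Rx 8), but L-34 never forms.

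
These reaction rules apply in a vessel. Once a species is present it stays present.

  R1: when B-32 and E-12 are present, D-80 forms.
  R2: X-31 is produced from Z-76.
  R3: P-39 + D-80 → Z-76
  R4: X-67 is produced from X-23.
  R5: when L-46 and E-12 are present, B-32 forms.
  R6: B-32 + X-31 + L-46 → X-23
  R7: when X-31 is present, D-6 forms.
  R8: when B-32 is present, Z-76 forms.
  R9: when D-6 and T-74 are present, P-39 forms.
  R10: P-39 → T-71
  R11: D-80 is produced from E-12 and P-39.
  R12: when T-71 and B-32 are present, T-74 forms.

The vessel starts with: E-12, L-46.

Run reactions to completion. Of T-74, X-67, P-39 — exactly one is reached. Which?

L-46 and E-12 present → B-32 forms (R5).
B-32 present → Z-76 forms (R8).
Z-76 present → X-31 forms (R2).
B-32, X-31, and L-46 present → X-23 forms (R6).
X-23 present → X-67 forms (R4).
P-39 would need D-6 and T-74 (R9), but T-74 never forms. T-74 would need T-71 and B-32 (R12), but T-71 never forms.

X-67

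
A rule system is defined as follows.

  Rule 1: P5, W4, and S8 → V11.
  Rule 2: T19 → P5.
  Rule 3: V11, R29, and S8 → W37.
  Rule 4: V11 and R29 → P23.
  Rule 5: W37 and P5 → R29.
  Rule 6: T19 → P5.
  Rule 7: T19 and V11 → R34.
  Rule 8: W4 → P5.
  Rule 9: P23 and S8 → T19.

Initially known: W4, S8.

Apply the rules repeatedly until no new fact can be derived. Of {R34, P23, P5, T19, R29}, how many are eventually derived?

1

W4 holds, so P5 follows (Rule 8).
R34 would need T19 and V11 (Rule 7), but T19 is never established.
P23 would need V11 and R29 (Rule 4), but R29 is never established.
P5: reached.
T19 would need P23 and S8 (Rule 9), but P23 is never established.
R29 would need W37 and P5 (Rule 5), but W37 is never established.
Reached: P5 — 1 of the 5.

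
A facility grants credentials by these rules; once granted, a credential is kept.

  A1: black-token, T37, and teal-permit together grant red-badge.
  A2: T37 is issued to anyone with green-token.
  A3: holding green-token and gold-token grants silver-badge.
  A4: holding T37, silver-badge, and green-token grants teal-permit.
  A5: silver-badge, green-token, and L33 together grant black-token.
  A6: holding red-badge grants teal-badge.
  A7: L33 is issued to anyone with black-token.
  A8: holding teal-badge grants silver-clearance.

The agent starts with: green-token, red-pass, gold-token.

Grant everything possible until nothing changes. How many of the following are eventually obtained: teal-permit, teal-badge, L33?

1

Holding green-token grants T37 (A2).
Holding green-token and gold-token grants silver-badge (A3).
Holding T37, silver-badge, and green-token grants teal-permit (A4).
teal-permit: reached.
teal-badge would need red-badge (A6), but red-badge is never granted.
L33 would need black-token (A7), but black-token is never granted.
Reached: teal-permit — 1 of the 3.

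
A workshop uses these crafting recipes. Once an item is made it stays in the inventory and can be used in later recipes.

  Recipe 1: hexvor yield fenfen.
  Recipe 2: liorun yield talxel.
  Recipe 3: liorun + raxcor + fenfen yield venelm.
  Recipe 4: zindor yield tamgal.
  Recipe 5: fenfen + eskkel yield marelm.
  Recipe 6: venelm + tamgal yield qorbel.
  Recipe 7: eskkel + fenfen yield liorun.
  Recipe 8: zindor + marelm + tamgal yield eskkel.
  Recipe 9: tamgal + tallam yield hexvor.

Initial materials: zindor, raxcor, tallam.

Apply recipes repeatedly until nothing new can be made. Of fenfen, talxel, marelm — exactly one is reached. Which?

Using Recipe 4, zindor makes tamgal.
tamgal + tallam → hexvor (Recipe 9).
Using Recipe 1, hexvor makes fenfen.
marelm would need fenfen and eskkel (Recipe 5), but eskkel is never obtained. talxel would need liorun (Recipe 2), but liorun is never obtained.

fenfen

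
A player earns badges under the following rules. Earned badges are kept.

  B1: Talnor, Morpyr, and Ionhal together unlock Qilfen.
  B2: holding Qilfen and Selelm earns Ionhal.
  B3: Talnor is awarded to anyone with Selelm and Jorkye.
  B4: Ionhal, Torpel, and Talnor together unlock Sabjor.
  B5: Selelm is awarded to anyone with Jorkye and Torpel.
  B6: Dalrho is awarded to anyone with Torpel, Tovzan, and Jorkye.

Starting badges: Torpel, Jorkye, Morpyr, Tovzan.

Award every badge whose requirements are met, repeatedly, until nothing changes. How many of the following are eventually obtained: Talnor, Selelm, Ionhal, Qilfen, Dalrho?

3

With Torpel, Tovzan, and Jorkye, Dalrho is earned (B6).
With Jorkye and Torpel, Selelm is earned (B5).
With Selelm and Jorkye, Talnor is earned (B3).
Talnor: reached.
Selelm: reached.
Ionhal would need Qilfen and Selelm (B2), but Qilfen is never earned.
Qilfen would need Talnor, Morpyr, and Ionhal (B1), but Ionhal is never earned.
Dalrho: reached.
Reached: Talnor, Selelm, and Dalrho — 3 of the 5.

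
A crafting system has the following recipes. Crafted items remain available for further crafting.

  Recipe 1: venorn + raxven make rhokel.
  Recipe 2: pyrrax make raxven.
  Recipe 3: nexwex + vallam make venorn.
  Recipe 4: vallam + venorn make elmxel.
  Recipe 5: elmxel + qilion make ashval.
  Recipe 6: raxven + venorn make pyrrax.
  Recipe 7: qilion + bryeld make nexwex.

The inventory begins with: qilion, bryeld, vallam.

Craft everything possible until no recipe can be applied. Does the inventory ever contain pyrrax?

pyrrax would need raxven and venorn (Recipe 6), but raxven is never obtained.

No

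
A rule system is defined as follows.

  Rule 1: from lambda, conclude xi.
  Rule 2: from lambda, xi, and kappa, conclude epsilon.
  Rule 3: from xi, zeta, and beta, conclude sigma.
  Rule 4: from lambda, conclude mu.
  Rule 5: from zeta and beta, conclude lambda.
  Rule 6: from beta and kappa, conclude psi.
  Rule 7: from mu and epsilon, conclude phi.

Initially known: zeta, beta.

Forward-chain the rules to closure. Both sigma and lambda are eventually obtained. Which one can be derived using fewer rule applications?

lambda: zeta and beta hold, so lambda follows (Rule 5). [1 rule application]
sigma: zeta and beta hold, so lambda follows (Rule 5). lambda holds, so xi follows (Rule 1). xi, zeta, and beta hold, so sigma follows (Rule 3). [3 rule applications]
lambda needs fewer.

lambda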